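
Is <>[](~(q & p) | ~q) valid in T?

No, not valid

Tableau for the negation ~<>[](~(q & p) | ~q):
1. ~<>[](~(q & p) | ~q), w0
2. ~[](~(q & p) | ~q), w0
3. ~(~(q & p) | ~q), w1
4. q & p, w1
5. q, w1
6. p, w1
7. ~[](~(q & p) | ~q), w1
8. ~(~(q & p) | ~q), w2
9. q & p, w2
10. q, w2
11. p, w2
Accessibility: w0Rw0, w0Rw1, w1Rw1, w1Rw2, w2Rw2
The negation has an open branch (countermodel exists).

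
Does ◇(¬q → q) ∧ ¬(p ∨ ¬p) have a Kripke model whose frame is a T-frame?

Unsatisfiable (every branch closes)

1. ◇(¬q → q) ∧ ¬(p ∨ ¬p), w0
2. ◇(¬q → q), w0   [∧-rule on 1]
3. ¬(p ∨ ¬p), w0   [∧-rule on 1]
4. ¬p, w0   [¬∨-rule on 3]
5. p, w0   [¬∨-rule on 3]
Accessibility: w0Rw0
Branch closes: p and ¬p both at w0.
Every branch closes; the branch above is one of them.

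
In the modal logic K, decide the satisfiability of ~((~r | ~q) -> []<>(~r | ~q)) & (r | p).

1. ~((~r | ~q) -> []<>(~r | ~q)) & (r | p), u
2. ~((~r | ~q) -> []<>(~r | ~q)), u
3. r | p, u
4. ~r | ~q, u
5. ~[]<>(~r | ~q), u
6. p, u
7. ~q, u
8. ~<>(~r | ~q), v
Accessibility: uRv

Satisfiable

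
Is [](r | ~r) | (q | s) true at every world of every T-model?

Yes, valid

Tableau for the negation ~([](r | ~r) | (q | s)):
1. ~([](r | ~r) | (q | s)), w0
2. ~[](r | ~r), w0   [~|-rule on 1]
3. ~(q | s), w0   [~|-rule on 1]
4. ~q, w0   [~|-rule on 3]
5. ~s, w0   [~|-rule on 3]
6. ~(r | ~r), w1   [~[]-rule on 2: fresh world w1, w0Rw1]
7. ~r, w1   [~|-rule on 6]
8. r, w1   [~|-rule on 6]
Accessibility: w0Rw0, w0Rw1, w1Rw1
Branch closes: r and ~r both at w1.
All branches of the negation close; one closing branch shown above.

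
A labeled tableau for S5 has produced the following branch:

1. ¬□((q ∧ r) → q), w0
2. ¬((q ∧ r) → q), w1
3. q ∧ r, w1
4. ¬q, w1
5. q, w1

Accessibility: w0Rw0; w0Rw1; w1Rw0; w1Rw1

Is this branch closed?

Yes, closed

Both q and ¬q appear at w1.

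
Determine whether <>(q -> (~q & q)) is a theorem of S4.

No, not valid

Tableau for the negation ~<>(q -> (~q & q)):
1. ~<>(q -> (~q & q)), 0
2. ~(q -> (~q & q)), 0   [~<>-rule on 1 via 0R0]
3. q, 0   [~->-rule on 2]
4. ~(~q & q), 0   [~->-rule on 2]
Accessibility: 0R0
The negation has an open branch (countermodel exists).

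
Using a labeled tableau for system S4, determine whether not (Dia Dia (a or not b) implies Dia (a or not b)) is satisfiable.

No, unsatisfiable

1. not (Dia Dia (a or not b) implies Dia (a or not b)), w0
2. Dia Dia (a or not b), w0
3. not Dia (a or not b), w0
4. not (a or not b), w0
5. not a, w0
6. b, w0
7. Dia (a or not b), w1
8. not (a or not b), w1
9. not a, w1
10. b, w1
11. a or not b, w2
12. not (a or not b), w2
13. not a, w2
14. b, w2
15. not b, w2
Accessibility: w0Rw0, w0Rw1, w0Rw2, w1Rw1, w1Rw2, w2Rw2
Branch closes: b and not b both at w2.
All branches of the tableau close; one closing branch shown above.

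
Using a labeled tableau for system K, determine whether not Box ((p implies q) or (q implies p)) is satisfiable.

No, unsatisfiable

1. not Box ((p implies q) or (q implies p)), u
2. not ((p implies q) or (q implies p)), v
3. not (p implies q), v
4. not (q implies p), v
5. p, v
6. not q, v
7. q, v
8. not p, v
Accessibility: uRv
Branch closes: q and not q both at v.
Every branch closes; the branch above is one of them.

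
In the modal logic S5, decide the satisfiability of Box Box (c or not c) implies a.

1. Box Box (c or not c) implies a, w0
2. a, w0
Accessibility: w0Rw0

Yes, satisfiable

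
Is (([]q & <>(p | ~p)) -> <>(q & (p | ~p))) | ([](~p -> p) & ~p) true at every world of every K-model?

Valid in K

Tableau for the negation ~((([]q & <>(p | ~p)) -> <>(q & (p | ~p))) | ([](~p -> p) & ~p)):
1. ~((([]q & <>(p | ~p)) -> <>(q & (p | ~p))) | ([](~p -> p) & ~p)), 0
2. ~(([]q & <>(p | ~p)) -> <>(q & (p | ~p))), 0   [~|-rule on 1]
3. ~([](~p -> p) & ~p), 0   [~|-rule on 1]
4. []q & <>(p | ~p), 0   [~->-rule on 2]
5. ~<>(q & (p | ~p)), 0   [~->-rule on 2]
6. []q, 0   [&-rule on 4]
7. <>(p | ~p), 0   [&-rule on 4]
8. p, 0   [~&-rule on 3 (branches; this branch)]
9. p | ~p, 1   [<>-rule on 7: fresh world 1, 0R1]
10. ~(q & (p | ~p)), 1   [~<>-rule on 5 via 0R1]
11. q, 1   [[]-rule on 6 via 0R1]
12. ~p, 1   [|-rule on 9 (branches; this branch)]
13. ~(p | ~p), 1   [~&-rule on 10 (branches; this branch)]
14. p, 1   [~|-rule on 13]
Accessibility: 0R1
Branch closes: p and ~p both at 1.
Every branch of the negation's tableau closes; the branch above is one of them.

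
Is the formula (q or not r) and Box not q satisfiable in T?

1. (q or not r) and Box not q, w0
2. q or not r, w0
3. Box not q, w0
4. not q, w0
5. not r, w0
Accessibility: w0Rw0

Yes, satisfiable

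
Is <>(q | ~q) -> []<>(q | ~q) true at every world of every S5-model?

Tableau for the negation ~(<>(q | ~q) -> []<>(q | ~q)):
1. ~(<>(q | ~q) -> []<>(q | ~q)), 0
2. <>(q | ~q), 0
3. ~[]<>(q | ~q), 0
4. q | ~q, 1
5. ~q, 1
6. ~<>(q | ~q), 2
7. ~(q | ~q), 0
8. ~q, 0
9. q, 0
Accessibility: 0R0, 0R1, 0R2, 1R0, 1R1, 1R2, 2R0, 2R1, 2R2
Branch closes: q and ~q both at 0.
All branches of the negation close; one closing branch shown above.

Yes, valid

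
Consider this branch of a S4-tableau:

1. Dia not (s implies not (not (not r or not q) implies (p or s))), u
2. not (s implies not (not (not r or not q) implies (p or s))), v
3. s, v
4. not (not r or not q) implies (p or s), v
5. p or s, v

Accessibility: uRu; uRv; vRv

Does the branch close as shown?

No world carries both an atom and its negation.

Open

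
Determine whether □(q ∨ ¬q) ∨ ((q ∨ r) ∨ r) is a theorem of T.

Valid in T

Tableau for the negation ¬(□(q ∨ ¬q) ∨ ((q ∨ r) ∨ r)):
1. ¬(□(q ∨ ¬q) ∨ ((q ∨ r) ∨ r)), u
2. ¬□(q ∨ ¬q), u   [¬∨-rule on 1]
3. ¬((q ∨ r) ∨ r), u   [¬∨-rule on 1]
4. ¬(q ∨ r), u   [¬∨-rule on 3]
5. ¬r, u   [¬∨-rule on 3]
6. ¬q, u   [¬∨-rule on 4]
7. ¬(q ∨ ¬q), v   [¬□-rule on 2: fresh world v, uRv]
8. ¬q, v   [¬∨-rule on 7]
9. q, v   [¬∨-rule on 7]
Accessibility: uRu, uRv, vRv
Branch closes: q and ¬q both at v.
Every branch of the negation's tableau closes; the branch above is one of them.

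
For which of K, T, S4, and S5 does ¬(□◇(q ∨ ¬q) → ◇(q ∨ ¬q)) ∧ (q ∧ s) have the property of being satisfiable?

K

T-tableau for the formula:
1. ¬(□◇(q ∨ ¬q) → ◇(q ∨ ¬q)) ∧ (q ∧ s), w0
2. ¬(□◇(q ∨ ¬q) → ◇(q ∨ ¬q)), w0
3. q ∧ s, w0
4. □◇(q ∨ ¬q), w0
5. ¬◇(q ∨ ¬q), w0
6. q, w0
7. s, w0
8. ◇(q ∨ ¬q), w0
9. ¬(q ∨ ¬q), w0
10. ¬q, w0
Accessibility: w0Rw0
Branch closes: q and ¬q both at w0.
Every branch closes (one shown): unsatisfiable in T, hence also in S4, S5 (every S4/S5-frame is a T-frame).
K-tableau for the formula:
1. ¬(□◇(q ∨ ¬q) → ◇(q ∨ ¬q)) ∧ (q ∧ s), w0
2. ¬(□◇(q ∨ ¬q) → ◇(q ∨ ¬q)), w0
3. q ∧ s, w0
4. □◇(q ∨ ¬q), w0
5. ¬◇(q ∨ ¬q), w0
6. q, w0
7. s, w0
Complete open branch: satisfiable in K.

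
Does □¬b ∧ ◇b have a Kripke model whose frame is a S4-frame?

1. □¬b ∧ ◇b, 0
2. □¬b, 0
3. ◇b, 0
4. ¬b, 0
5. b, 1
6. ¬b, 1
Accessibility: 0R0, 0R1, 1R1
Branch closes: b and ¬b both at 1.
Every branch closes; the branch above is one of them.

Unsatisfiable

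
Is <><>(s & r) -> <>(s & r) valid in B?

Tableau for the negation ~(<><>(s & r) -> <>(s & r)):
1. ~(<><>(s & r) -> <>(s & r)), u
2. <><>(s & r), u
3. ~<>(s & r), u
4. ~(s & r), u
5. ~r, u
6. <>(s & r), v
7. ~(s & r), v
8. ~r, v
9. s & r, w
10. s, w
11. r, w
Accessibility: uRu, uRv, vRu, vRv, vRw, wRv, wRw
The negation has an open branch (countermodel exists).

Not valid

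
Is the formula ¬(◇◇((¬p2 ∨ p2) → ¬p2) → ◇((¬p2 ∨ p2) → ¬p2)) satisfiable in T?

Satisfiable (open branch found)

1. ¬(◇◇((¬p2 ∨ p2) → ¬p2) → ◇((¬p2 ∨ p2) → ¬p2)), w0
2. ◇◇((¬p2 ∨ p2) → ¬p2), w0
3. ¬◇((¬p2 ∨ p2) → ¬p2), w0
4. ¬((¬p2 ∨ p2) → ¬p2), w0
5. ¬p2 ∨ p2, w0
6. p2, w0
7. ◇((¬p2 ∨ p2) → ¬p2), w1
8. ¬((¬p2 ∨ p2) → ¬p2), w1
9. ¬p2 ∨ p2, w1
10. p2, w1
11. (¬p2 ∨ p2) → ¬p2, w2
12. ¬p2, w2
Accessibility: w0Rw0, w0Rw1, w1Rw1, w1Rw2, w2Rw2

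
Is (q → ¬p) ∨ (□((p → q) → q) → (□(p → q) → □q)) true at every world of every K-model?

Valid in K

Tableau for the negation ¬((q → ¬p) ∨ (□((p → q) → q) → (□(p → q) → □q))):
1. ¬((q → ¬p) ∨ (□((p → q) → q) → (□(p → q) → □q))), u
2. ¬(q → ¬p), u
3. ¬(□((p → q) → q) → (□(p → q) → □q)), u
4. q, u
5. p, u
6. □((p → q) → q), u
7. ¬(□(p → q) → □q), u
8. □(p → q), u
9. ¬□q, u
10. ¬q, v
11. (p → q) → q, v
12. p → q, v
13. ¬(p → q), v
14. p, v
15. q, v
Accessibility: uRv
Branch closes: q and ¬q both at v.
All branches of the negation close; one closing branch shown above.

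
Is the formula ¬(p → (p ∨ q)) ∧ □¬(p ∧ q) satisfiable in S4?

Unsatisfiable (every branch closes)

1. ¬(p → (p ∨ q)) ∧ □¬(p ∧ q), 0
2. ¬(p → (p ∨ q)), 0
3. □¬(p ∧ q), 0
4. p, 0
5. ¬(p ∨ q), 0
6. ¬p, 0
7. ¬q, 0
Accessibility: 0R0
Branch closes: p and ¬p both at 0.
Every branch closes; the branch above is one of them.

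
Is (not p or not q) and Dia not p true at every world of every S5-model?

Tableau for the negation not ((not p or not q) and Dia not p):
1. not ((not p or not q) and Dia not p), u
2. not Dia not p, u
3. p, u
Accessibility: uRu
The negation has an open branch (countermodel exists).

Invalid (countermodel exists)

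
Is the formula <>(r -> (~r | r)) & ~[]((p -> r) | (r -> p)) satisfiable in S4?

1. <>(r -> (~r | r)) & ~[]((p -> r) | (r -> p)), u
2. <>(r -> (~r | r)), u
3. ~[]((p -> r) | (r -> p)), u
4. r -> (~r | r), v
5. ~r | r, v
6. r, v
7. ~((p -> r) | (r -> p)), w
8. ~(p -> r), w
9. ~(r -> p), w
10. p, w
11. ~r, w
12. r, w
13. ~p, w
Accessibility: uRu, uRv, uRw, vRv, wRw
Branch closes: r and ~r both at w.
All branches of the tableau close; one closing branch shown above.

No, unsatisfiable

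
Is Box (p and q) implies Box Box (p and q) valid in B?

Not valid

Tableau for the negation not (Box (p and q) implies Box Box (p and q)):
1. not (Box (p and q) implies Box Box (p and q)), u
2. Box (p and q), u   [neg-implies-rule on 1]
3. not Box Box (p and q), u   [neg-implies-rule on 1]
4. p and q, u   [Box-rule on 2 via uRu]
5. p, u   [and-rule on 4]
6. q, u   [and-rule on 4]
7. not Box (p and q), v   [neg-Box-rule on 3: fresh world v, uRv]
8. p and q, v   [Box-rule on 2 via uRv]
9. p, v   [and-rule on 8]
10. q, v   [and-rule on 8]
11. not (p and q), w   [neg-Box-rule on 7: fresh world w, vRw]
12. not q, w   [neg-and-rule on 11 (branches; this branch)]
Accessibility: uRu, uRv, vRu, vRv, vRw, wRv, wRw
The negation has an open branch (countermodel exists).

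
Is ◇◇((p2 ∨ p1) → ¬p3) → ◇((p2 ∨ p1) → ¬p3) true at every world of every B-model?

Tableau for the negation ¬(◇◇((p2 ∨ p1) → ¬p3) → ◇((p2 ∨ p1) → ¬p3)):
1. ¬(◇◇((p2 ∨ p1) → ¬p3) → ◇((p2 ∨ p1) → ¬p3)), u
2. ◇◇((p2 ∨ p1) → ¬p3), u   [¬→-rule on 1]
3. ¬◇((p2 ∨ p1) → ¬p3), u   [¬→-rule on 1]
4. ¬((p2 ∨ p1) → ¬p3), u   [¬◇-rule on 3 via uRu]
5. p2 ∨ p1, u   [¬→-rule on 4]
6. p3, u   [¬→-rule on 4]
7. p1, u   [∨-rule on 5 (branches; this branch)]
8. ◇((p2 ∨ p1) → ¬p3), v   [◇-rule on 2: fresh world v, uRv]
9. ¬((p2 ∨ p1) → ¬p3), v   [¬◇-rule on 3 via uRv]
10. p2 ∨ p1, v   [¬→-rule on 9]
11. p3, v   [¬→-rule on 9]
12. p1, v   [∨-rule on 10 (branches; this branch)]
13. (p2 ∨ p1) → ¬p3, w   [◇-rule on 8: fresh world w, vRw]
14. ¬p3, w   [→-rule on 13 (branches; this branch)]
Accessibility: uRu, uRv, vRu, vRv, vRw, wRv, wRw
The negation has an open branch (countermodel exists).

Invalid (countermodel exists)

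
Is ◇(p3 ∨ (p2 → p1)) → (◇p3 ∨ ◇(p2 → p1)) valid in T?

Valid in T

Tableau for the negation ¬(◇(p3 ∨ (p2 → p1)) → (◇p3 ∨ ◇(p2 → p1))):
1. ¬(◇(p3 ∨ (p2 → p1)) → (◇p3 ∨ ◇(p2 → p1))), w0
2. ◇(p3 ∨ (p2 → p1)), w0   [¬→-rule on 1]
3. ¬(◇p3 ∨ ◇(p2 → p1)), w0   [¬→-rule on 1]
4. ¬◇p3, w0   [¬∨-rule on 3]
5. ¬◇(p2 → p1), w0   [¬∨-rule on 3]
6. ¬p3, w0   [¬◇-rule on 4 via w0Rw0]
7. ¬(p2 → p1), w0   [¬◇-rule on 5 via w0Rw0]
8. p2, w0   [¬→-rule on 7]
9. ¬p1, w0   [¬→-rule on 7]
10. p3 ∨ (p2 → p1), w1   [◇-rule on 2: fresh world w1, w0Rw1]
11. ¬p3, w1   [¬◇-rule on 4 via w0Rw1]
12. ¬(p2 → p1), w1   [¬◇-rule on 5 via w0Rw1]
13. p2, w1   [¬→-rule on 12]
14. ¬p1, w1   [¬→-rule on 12]
15. p2 → p1, w1   [∨-rule on 10 (branches; this branch)]
16. p1, w1   [→-rule on 15 (branches; this branch)]
Accessibility: w0Rw0, w0Rw1, w1Rw1
Branch closes: p1 and ¬p1 both at w1.
All branches of the negation close; one closing branch shown above.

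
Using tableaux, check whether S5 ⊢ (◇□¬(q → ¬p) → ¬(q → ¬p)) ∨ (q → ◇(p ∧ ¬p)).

Tableau for the negation ¬((◇□¬(q → ¬p) → ¬(q → ¬p)) ∨ (q → ◇(p ∧ ¬p))):
1. ¬((◇□¬(q → ¬p) → ¬(q → ¬p)) ∨ (q → ◇(p ∧ ¬p))), w0
2. ¬(◇□¬(q → ¬p) → ¬(q → ¬p)), w0
3. ¬(q → ◇(p ∧ ¬p)), w0
4. ◇□¬(q → ¬p), w0
5. q → ¬p, w0
6. q, w0
7. ¬◇(p ∧ ¬p), w0
8. ¬(p ∧ ¬p), w0
9. ¬p, w0
10. □¬(q → ¬p), w1
11. ¬(p ∧ ¬p), w1
12. ¬(q → ¬p), w0
13. p, w0
Accessibility: w0Rw0, w0Rw1, w1Rw0, w1Rw1
Branch closes: p and ¬p both at w0.
All branches of the negation close; one closing branch shown above.

Valid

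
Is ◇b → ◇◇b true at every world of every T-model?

Valid in T

Tableau for the negation ¬(◇b → ◇◇b):
1. ¬(◇b → ◇◇b), 0
2. ◇b, 0
3. ¬◇◇b, 0
4. ¬◇b, 0
5. ¬b, 0
6. b, 1
7. ¬◇b, 1
8. ¬b, 1
Accessibility: 0R0, 0R1, 1R1
Branch closes: b and ¬b both at 1.
Every branch of the negation's tableau closes; the branch above is one of them.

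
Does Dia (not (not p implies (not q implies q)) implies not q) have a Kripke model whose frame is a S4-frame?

1. Dia (not (not p implies (not q implies q)) implies not q), w0
2. not (not p implies (not q implies q)) implies not q, w1
3. not q, w1
Accessibility: w0Rw0, w0Rw1, w1Rw1

Yes, satisfiable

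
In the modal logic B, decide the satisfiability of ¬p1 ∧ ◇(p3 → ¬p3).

Yes, satisfiable

1. ¬p1 ∧ ◇(p3 → ¬p3), w0
2. ¬p1, w0   [∧-rule on 1]
3. ◇(p3 → ¬p3), w0   [∧-rule on 1]
4. p3 → ¬p3, w1   [◇-rule on 3: fresh world w1, w0Rw1]
5. ¬p3, w1   [→-rule on 4 (branches; this branch)]
Accessibility: w0Rw0, w0Rw1, w1Rw0, w1Rw1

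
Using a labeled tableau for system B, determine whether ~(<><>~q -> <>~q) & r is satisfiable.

1. ~(<><>~q -> <>~q) & r, w0
2. ~(<><>~q -> <>~q), w0
3. r, w0
4. <><>~q, w0
5. ~<>~q, w0
6. q, w0
7. <>~q, w1
8. q, w1
9. ~q, w2
Accessibility: w0Rw0, w0Rw1, w1Rw0, w1Rw1, w1Rw2, w2Rw1, w2Rw2

Satisfiable (open branch found)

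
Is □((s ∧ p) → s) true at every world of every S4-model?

Yes, valid

Tableau for the negation ¬□((s ∧ p) → s):
1. ¬□((s ∧ p) → s), 0
2. ¬((s ∧ p) → s), 1
3. s ∧ p, 1
4. ¬s, 1
5. s, 1
6. p, 1
Accessibility: 0R0, 0R1, 1R1
Branch closes: s and ¬s both at 1.
All branches of the negation close; one closing branch shown above.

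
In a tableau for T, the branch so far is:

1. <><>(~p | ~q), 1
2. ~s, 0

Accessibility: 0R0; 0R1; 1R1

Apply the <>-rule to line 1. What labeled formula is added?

a fresh world 2 with 1R2, and <>(~p | ~q) at 2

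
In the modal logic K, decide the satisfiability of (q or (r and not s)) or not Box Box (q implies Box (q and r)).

1. (q or (r and not s)) or not Box Box (q implies Box (q and r)), w0
2. not Box Box (q implies Box (q and r)), w0
3. not Box (q implies Box (q and r)), w1
4. not (q implies Box (q and r)), w2
5. q, w2
6. not Box (q and r), w2
7. not (q and r), w3
8. not r, w3
Accessibility: w0Rw1, w1Rw2, w2Rw3

Satisfiable (open branch found)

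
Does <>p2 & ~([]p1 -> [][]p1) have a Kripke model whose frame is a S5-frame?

1. <>p2 & ~([]p1 -> [][]p1), u
2. <>p2, u   [&-rule on 1]
3. ~([]p1 -> [][]p1), u   [&-rule on 1]
4. []p1, u   [~->-rule on 3]
5. ~[][]p1, u   [~->-rule on 3]
6. p1, u   [[]-rule on 4 via uRu]
7. p2, v   [<>-rule on 2: fresh world v, uRv]
8. p1, v   [[]-rule on 4 via uRv]
9. ~[]p1, w   [~[]-rule on 5: fresh world w, uRw]
10. p1, w   [[]-rule on 4 via uRw]
11. ~p1, x   [~[]-rule on 9: fresh world x, wRx]
12. p1, x   [[]-rule on 4 via uRx]
Accessibility: uRu, uRv, uRw, uRx, vRu, vRv, vRw, vRx, wRu, wRv, wRw, wRx, xRu, xRv, xRw, xRx
Branch closes: p1 and ~p1 both at x.
Every branch closes; the branch above is one of them.

Unsatisfiable (every branch closes)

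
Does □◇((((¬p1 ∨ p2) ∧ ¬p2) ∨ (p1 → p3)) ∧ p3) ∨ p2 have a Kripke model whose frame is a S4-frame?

Satisfiable

1. □◇((((¬p1 ∨ p2) ∧ ¬p2) ∨ (p1 → p3)) ∧ p3) ∨ p2, u
2. p2, u   [∨-rule on 1 (branches; this branch)]
Accessibility: uRu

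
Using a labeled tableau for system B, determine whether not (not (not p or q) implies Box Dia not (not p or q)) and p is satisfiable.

1. not (not (not p or q) implies Box Dia not (not p or q)) and p, u
2. not (not (not p or q) implies Box Dia not (not p or q)), u
3. p, u
4. not (not p or q), u
5. not Box Dia not (not p or q), u
6. not q, u
7. not Dia not (not p or q), v
8. not p or q, u
9. not p or q, v
10. q, u
Accessibility: uRu, uRv, vRu, vRv
Branch closes: q and not q both at u.
(One branch shown.) All branches close.

Unsatisfiable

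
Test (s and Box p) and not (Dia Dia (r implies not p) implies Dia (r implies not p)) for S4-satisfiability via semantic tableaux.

1. (s and Box p) and not (Dia Dia (r implies not p) implies Dia (r implies not p)), 0
2. s and Box p, 0   [and-rule on 1]
3. not (Dia Dia (r implies not p) implies Dia (r implies not p)), 0   [and-rule on 1]
4. s, 0   [and-rule on 2]
5. Box p, 0   [and-rule on 2]
6. Dia Dia (r implies not p), 0   [neg-implies-rule on 3]
7. not Dia (r implies not p), 0   [neg-implies-rule on 3]
8. p, 0   [Box-rule on 5 via 0R0]
9. not (r implies not p), 0   [neg-Dia-rule on 7 via 0R0]
10. r, 0   [neg-implies-rule on 9]
11. Dia (r implies not p), 1   [Dia-rule on 6: fresh world 1, 0R1]
12. p, 1   [Box-rule on 5 via 0R1]
13. not (r implies not p), 1   [neg-Dia-rule on 7 via 0R1]
14. r, 1   [neg-implies-rule on 13]
15. r implies not p, 2   [Dia-rule on 11: fresh world 2, 1R2]
16. p, 2   [Box-rule on 5 via 0R2]
17. not (r implies not p), 2   [neg-Dia-rule on 7 via 0R2]
18. r, 2   [neg-implies-rule on 17]
19. not p, 2   [implies-rule on 15 (branches; this branch)]
Accessibility: 0R0, 0R1, 0R2, 1R1, 1R2, 2R2
Branch closes: p and not p both at 2.
All branches of the tableau close; one closing branch shown above.

Unsatisfiable (every branch closes)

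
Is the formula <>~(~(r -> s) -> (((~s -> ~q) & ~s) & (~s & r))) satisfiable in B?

Satisfiable

1. <>~(~(r -> s) -> (((~s -> ~q) & ~s) & (~s & r))), u
2. ~(~(r -> s) -> (((~s -> ~q) & ~s) & (~s & r))), v   [<>-rule on 1: fresh world v, uRv]
3. ~(r -> s), v   [~->-rule on 2]
4. ~(((~s -> ~q) & ~s) & (~s & r)), v   [~->-rule on 2]
5. r, v   [~->-rule on 3]
6. ~s, v   [~->-rule on 3]
7. ~((~s -> ~q) & ~s), v   [~&-rule on 4 (branches; this branch)]
8. ~(~s -> ~q), v   [~&-rule on 7 (branches; this branch)]
9. q, v   [~->-rule on 8]
Accessibility: uRu, uRv, vRu, vRv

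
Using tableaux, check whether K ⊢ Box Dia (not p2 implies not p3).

Tableau for the negation not Box Dia (not p2 implies not p3):
1. not Box Dia (not p2 implies not p3), w0
2. not Dia (not p2 implies not p3), w1
Accessibility: w0Rw1
The negation has an open branch (countermodel exists).

Not valid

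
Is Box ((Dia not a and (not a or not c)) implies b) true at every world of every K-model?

Invalid (countermodel exists)

Tableau for the negation not Box ((Dia not a and (not a or not c)) implies b):
1. not Box ((Dia not a and (not a or not c)) implies b), 0
2. not ((Dia not a and (not a or not c)) implies b), 1
3. Dia not a and (not a or not c), 1
4. not b, 1
5. Dia not a, 1
6. not a or not c, 1
7. not c, 1
8. not a, 2
Accessibility: 0R1, 1R2
The negation has an open branch (countermodel exists).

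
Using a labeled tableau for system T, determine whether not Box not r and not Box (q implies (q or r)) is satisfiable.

No, unsatisfiable

1. not Box not r and not Box (q implies (q or r)), u
2. not Box not r, u   [and-rule on 1]
3. not Box (q implies (q or r)), u   [and-rule on 1]
4. r, v   [neg-Box-rule on 2: fresh world v, uRv]
5. not (q implies (q or r)), w   [neg-Box-rule on 3: fresh world w, uRw]
6. q, w   [neg-implies-rule on 5]
7. not (q or r), w   [neg-implies-rule on 5]
8. not q, w   [neg-or-rule on 7]
9. not r, w   [neg-or-rule on 7]
Accessibility: uRu, uRv, uRw, vRv, wRw
Branch closes: q and not q both at w.
(One branch shown.) All branches close.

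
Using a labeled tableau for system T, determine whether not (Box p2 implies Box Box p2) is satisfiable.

1. not (Box p2 implies Box Box p2), w0
2. Box p2, w0   [neg-implies-rule on 1]
3. not Box Box p2, w0   [neg-implies-rule on 1]
4. p2, w0   [Box-rule on 2 via w0Rw0]
5. not Box p2, w1   [neg-Box-rule on 3: fresh world w1, w0Rw1]
6. p2, w1   [Box-rule on 2 via w0Rw1]
7. not p2, w2   [neg-Box-rule on 5: fresh world w2, w1Rw2]
Accessibility: w0Rw0, w0Rw1, w1Rw1, w1Rw2, w2Rw2

Satisfiable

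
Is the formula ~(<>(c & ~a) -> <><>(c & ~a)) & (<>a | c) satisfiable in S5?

1. ~(<>(c & ~a) -> <><>(c & ~a)) & (<>a | c), u
2. ~(<>(c & ~a) -> <><>(c & ~a)), u
3. <>a | c, u
4. <>(c & ~a), u
5. ~<><>(c & ~a), u
6. ~<>(c & ~a), u
7. ~(c & ~a), u
8. c, u
9. a, u
10. c & ~a, v
11. c, v
12. ~a, v
13. ~<>(c & ~a), v
14. ~(c & ~a), v
15. a, v
Accessibility: uRu, uRv, vRu, vRv
Branch closes: a and ~a both at v.
Every branch closes; the branch above is one of them.

No, unsatisfiable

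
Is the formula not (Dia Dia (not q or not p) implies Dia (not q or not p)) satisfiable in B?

1. not (Dia Dia (not q or not p) implies Dia (not q or not p)), u
2. Dia Dia (not q or not p), u
3. not Dia (not q or not p), u
4. not (not q or not p), u
5. q, u
6. p, u
7. Dia (not q or not p), v
8. not (not q or not p), v
9. q, v
10. p, v
11. not q or not p, w
12. not p, w
Accessibility: uRu, uRv, vRu, vRv, vRw, wRv, wRw

Satisfiable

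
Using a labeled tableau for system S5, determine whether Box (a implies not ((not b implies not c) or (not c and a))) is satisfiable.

Satisfiable (open branch found)

1. Box (a implies not ((not b implies not c) or (not c and a))), 0
2. a implies not ((not b implies not c) or (not c and a)), 0
3. not ((not b implies not c) or (not c and a)), 0
4. not (not b implies not c), 0
5. not (not c and a), 0
6. not b, 0
7. c, 0
8. not a, 0
Accessibility: 0R0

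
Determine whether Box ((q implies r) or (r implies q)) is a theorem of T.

Tableau for the negation not Box ((q implies r) or (r implies q)):
1. not Box ((q implies r) or (r implies q)), 0
2. not ((q implies r) or (r implies q)), 1
3. not (q implies r), 1
4. not (r implies q), 1
5. q, 1
6. not r, 1
7. r, 1
8. not q, 1
Accessibility: 0R0, 0R1, 1R1
Branch closes: r and not r both at 1.
All branches of the negation close; one closing branch shown above.

Valid in T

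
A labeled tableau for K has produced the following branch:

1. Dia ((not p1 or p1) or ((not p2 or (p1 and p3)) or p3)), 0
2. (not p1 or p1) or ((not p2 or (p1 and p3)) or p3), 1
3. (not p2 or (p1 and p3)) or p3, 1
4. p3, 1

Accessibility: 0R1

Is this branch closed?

No atom appears with both signs at the same world.

Not closed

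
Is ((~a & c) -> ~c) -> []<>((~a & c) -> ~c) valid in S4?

Tableau for the negation ~(((~a & c) -> ~c) -> []<>((~a & c) -> ~c)):
1. ~(((~a & c) -> ~c) -> []<>((~a & c) -> ~c)), u
2. (~a & c) -> ~c, u   [~->-rule on 1]
3. ~[]<>((~a & c) -> ~c), u   [~->-rule on 1]
4. ~c, u   [->-rule on 2 (branches; this branch)]
5. ~<>((~a & c) -> ~c), v   [~[]-rule on 3: fresh world v, uRv]
6. ~((~a & c) -> ~c), v   [~<>-rule on 5 via vRv]
7. ~a & c, v   [~->-rule on 6]
8. c, v   [~->-rule on 6]
9. ~a, v   [&-rule on 7]
Accessibility: uRu, uRv, vRv
The negation has an open branch (countermodel exists).

Not valid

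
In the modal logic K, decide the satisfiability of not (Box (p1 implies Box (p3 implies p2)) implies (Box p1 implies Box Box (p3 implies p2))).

No, unsatisfiable

1. not (Box (p1 implies Box (p3 implies p2)) implies (Box p1 implies Box Box (p3 implies p2))), u
2. Box (p1 implies Box (p3 implies p2)), u
3. not (Box p1 implies Box Box (p3 implies p2)), u
4. Box p1, u
5. not Box Box (p3 implies p2), u
6. not Box (p3 implies p2), v
7. p1 implies Box (p3 implies p2), v
8. p1, v
9. Box (p3 implies p2), v
10. not (p3 implies p2), w
11. p3, w
12. not p2, w
13. p3 implies p2, w
14. p2, w
Accessibility: uRv, vRw
Branch closes: p2 and not p2 both at w.
All branches of the tableau close; one closing branch shown above.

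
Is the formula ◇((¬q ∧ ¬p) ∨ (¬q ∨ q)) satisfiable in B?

1. ◇((¬q ∧ ¬p) ∨ (¬q ∨ q)), u
2. (¬q ∧ ¬p) ∨ (¬q ∨ q), v
3. ¬q ∨ q, v
4. q, v
Accessibility: uRu, uRv, vRu, vRv

Satisfiable (open branch found)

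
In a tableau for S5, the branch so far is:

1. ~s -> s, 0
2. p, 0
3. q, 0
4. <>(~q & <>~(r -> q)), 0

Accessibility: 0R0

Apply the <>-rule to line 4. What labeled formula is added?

a fresh world 1 with 0R1, and ~q & <>~(r -> q) at 1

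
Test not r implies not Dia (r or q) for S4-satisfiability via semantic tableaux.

1. not r implies not Dia (r or q), 0
2. not Dia (r or q), 0
3. not (r or q), 0
4. not r, 0
5. not q, 0
Accessibility: 0R0

Satisfiable (open branch found)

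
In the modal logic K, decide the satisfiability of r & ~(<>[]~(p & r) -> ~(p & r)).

Satisfiable

1. r & ~(<>[]~(p & r) -> ~(p & r)), w0
2. r, w0
3. ~(<>[]~(p & r) -> ~(p & r)), w0
4. <>[]~(p & r), w0
5. p & r, w0
6. p, w0
7. []~(p & r), w1
Accessibility: w0Rw1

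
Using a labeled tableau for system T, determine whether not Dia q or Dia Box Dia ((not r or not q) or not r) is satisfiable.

1. not Dia q or Dia Box Dia ((not r or not q) or not r), w0
2. Dia Box Dia ((not r or not q) or not r), w0
3. Box Dia ((not r or not q) or not r), w1
4. Dia ((not r or not q) or not r), w1
5. (not r or not q) or not r, w2
6. Dia ((not r or not q) or not r), w2
7. not r, w2
8. (not r or not q) or not r, w3
9. not r, w3
Accessibility: w0Rw0, w0Rw1, w1Rw1, w1Rw2, w2Rw2, w2Rw3, w3Rw3

Satisfiable (open branch found)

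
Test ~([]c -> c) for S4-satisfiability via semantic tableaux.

1. ~([]c -> c), 0
2. []c, 0   [~->-rule on 1]
3. ~c, 0   [~->-rule on 1]
4. c, 0   [[]-rule on 2 via 0R0]
Accessibility: 0R0
Branch closes: c and ~c both at 0.
(One branch shown.) All branches close.

Unsatisfiable (every branch closes)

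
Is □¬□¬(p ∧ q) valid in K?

No, not valid

Tableau for the negation ¬□¬□¬(p ∧ q):
1. ¬□¬□¬(p ∧ q), 0
2. □¬(p ∧ q), 1
Accessibility: 0R1
The negation has an open branch (countermodel exists).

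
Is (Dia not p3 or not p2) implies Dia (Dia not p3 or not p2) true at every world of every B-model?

Tableau for the negation not ((Dia not p3 or not p2) implies Dia (Dia not p3 or not p2)):
1. not ((Dia not p3 or not p2) implies Dia (Dia not p3 or not p2)), 0
2. Dia not p3 or not p2, 0
3. not Dia (Dia not p3 or not p2), 0
4. not (Dia not p3 or not p2), 0
5. not Dia not p3, 0
6. p2, 0
7. p3, 0
8. Dia not p3, 0
9. not p3, 1
10. not (Dia not p3 or not p2), 1
11. not Dia not p3, 1
12. p2, 1
13. p3, 1
Accessibility: 0R0, 0R1, 1R0, 1R1
Branch closes: p3 and not p3 both at 1.
Every branch of the negation's tableau closes; the branch above is one of them.

Valid in B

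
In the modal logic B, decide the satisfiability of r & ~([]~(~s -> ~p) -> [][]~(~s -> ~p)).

Satisfiable

1. r & ~([]~(~s -> ~p) -> [][]~(~s -> ~p)), 0
2. r, 0
3. ~([]~(~s -> ~p) -> [][]~(~s -> ~p)), 0
4. []~(~s -> ~p), 0
5. ~[][]~(~s -> ~p), 0
6. ~(~s -> ~p), 0
7. ~s, 0
8. p, 0
9. ~[]~(~s -> ~p), 1
10. ~(~s -> ~p), 1
11. ~s, 1
12. p, 1
13. ~s -> ~p, 2
14. ~p, 2
Accessibility: 0R0, 0R1, 1R0, 1R1, 1R2, 2R1, 2R2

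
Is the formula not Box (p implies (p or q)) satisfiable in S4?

Unsatisfiable (every branch closes)

1. not Box (p implies (p or q)), 0
2. not (p implies (p or q)), 1
3. p, 1
4. not (p or q), 1
5. not p, 1
6. not q, 1
Accessibility: 0R0, 0R1, 1R1
Branch closes: p and not p both at 1.
All branches of the tableau close; one closing branch shown above.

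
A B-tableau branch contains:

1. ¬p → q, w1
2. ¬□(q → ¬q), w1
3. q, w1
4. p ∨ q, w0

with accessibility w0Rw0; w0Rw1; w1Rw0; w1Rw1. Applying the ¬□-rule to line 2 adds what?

a fresh world w2 with w1Rw2, and ¬(q → ¬q) at w2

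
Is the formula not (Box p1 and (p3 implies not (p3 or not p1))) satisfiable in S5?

Yes, satisfiable

1. not (Box p1 and (p3 implies not (p3 or not p1))), w0
2. not (p3 implies not (p3 or not p1)), w0
3. p3, w0
4. p3 or not p1, w0
5. not p1, w0
Accessibility: w0Rw0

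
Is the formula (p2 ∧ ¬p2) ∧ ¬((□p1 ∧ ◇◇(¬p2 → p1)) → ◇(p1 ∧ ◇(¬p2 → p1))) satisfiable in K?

1. (p2 ∧ ¬p2) ∧ ¬((□p1 ∧ ◇◇(¬p2 → p1)) → ◇(p1 ∧ ◇(¬p2 → p1))), 0
2. p2 ∧ ¬p2, 0
3. ¬((□p1 ∧ ◇◇(¬p2 → p1)) → ◇(p1 ∧ ◇(¬p2 → p1))), 0
4. p2, 0
5. ¬p2, 0
Branch closes: p2 and ¬p2 both at 0.
Every branch closes; the branch above is one of them.

Unsatisfiable (every branch closes)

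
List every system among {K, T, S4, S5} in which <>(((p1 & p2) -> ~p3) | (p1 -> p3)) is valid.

T-tableau for the negation ~<>(((p1 & p2) -> ~p3) | (p1 -> p3)):
1. ~<>(((p1 & p2) -> ~p3) | (p1 -> p3)), 0
2. ~(((p1 & p2) -> ~p3) | (p1 -> p3)), 0
3. ~((p1 & p2) -> ~p3), 0
4. ~(p1 -> p3), 0
5. p1 & p2, 0
6. p3, 0
7. p1, 0
8. ~p3, 0
Accessibility: 0R0
Branch closes: p3 and ~p3 both at 0.
Every branch closes (one shown): valid in T, hence also in S4, S5 (every theorem of T is a theorem of S4 and S5).
K-tableau for the negation ~<>(((p1 & p2) -> ~p3) | (p1 -> p3)):
1. ~<>(((p1 & p2) -> ~p3) | (p1 -> p3)), 0
Complete open branch: countermodel on a K-frame, so not valid in K.

T, S4, S5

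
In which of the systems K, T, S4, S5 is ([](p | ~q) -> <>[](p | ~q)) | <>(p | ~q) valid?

T, S4, S5

T-tableau for the negation ~(([](p | ~q) -> <>[](p | ~q)) | <>(p | ~q)):
1. ~(([](p | ~q) -> <>[](p | ~q)) | <>(p | ~q)), w0
2. ~([](p | ~q) -> <>[](p | ~q)), w0
3. ~<>(p | ~q), w0
4. [](p | ~q), w0
5. ~<>[](p | ~q), w0
6. ~(p | ~q), w0
7. ~p, w0
8. q, w0
9. p | ~q, w0
10. ~[](p | ~q), w0
11. ~q, w0
Accessibility: w0Rw0
Branch closes: q and ~q both at w0.
Every branch closes (one shown): valid in T, hence also in S4, S5 (every theorem of T is a theorem of S4 and S5).
K-tableau for the negation ~(([](p | ~q) -> <>[](p | ~q)) | <>(p | ~q)):
1. ~(([](p | ~q) -> <>[](p | ~q)) | <>(p | ~q)), w0
2. ~([](p | ~q) -> <>[](p | ~q)), w0
3. ~<>(p | ~q), w0
4. [](p | ~q), w0
5. ~<>[](p | ~q), w0
Complete open branch: countermodel on a K-frame, so not valid in K.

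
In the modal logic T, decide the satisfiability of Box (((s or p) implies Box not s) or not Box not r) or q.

1. Box (((s or p) implies Box not s) or not Box not r) or q, 0
2. q, 0   [or-rule on 1 (branches; this branch)]
Accessibility: 0R0

Satisfiable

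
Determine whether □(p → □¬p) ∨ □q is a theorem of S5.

Tableau for the negation ¬(□(p → □¬p) ∨ □q):
1. ¬(□(p → □¬p) ∨ □q), u
2. ¬□(p → □¬p), u
3. ¬□q, u
4. ¬(p → □¬p), v
5. p, v
6. ¬□¬p, v
7. ¬q, w
8. p, x
Accessibility: uRu, uRv, uRw, uRx, vRu, vRv, vRw, vRx, wRu, wRv, wRw, wRx, xRu, xRv, xRw, xRx
The negation has an open branch (countermodel exists).

Invalid (countermodel exists)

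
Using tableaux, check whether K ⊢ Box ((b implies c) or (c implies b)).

Tableau for the negation not Box ((b implies c) or (c implies b)):
1. not Box ((b implies c) or (c implies b)), w0
2. not ((b implies c) or (c implies b)), w1
3. not (b implies c), w1
4. not (c implies b), w1
5. b, w1
6. not c, w1
7. c, w1
8. not b, w1
Accessibility: w0Rw1
Branch closes: c and not c both at w1.
Every branch of the negation's tableau closes; the branch above is one of them.

Valid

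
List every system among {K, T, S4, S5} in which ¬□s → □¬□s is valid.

S4-tableau for the negation ¬(¬□s → □¬□s):
1. ¬(¬□s → □¬□s), 0
2. ¬□s, 0   [¬→-rule on 1]
3. ¬□¬□s, 0   [¬→-rule on 1]
4. ¬s, 1   [¬□-rule on 2: fresh world 1, 0R1]
5. □s, 2   [¬□-rule on 3: fresh world 2, 0R2]
6. s, 2   [□-rule on 5 via 2R2]
Accessibility: 0R0, 0R1, 0R2, 1R1, 2R2
Complete open branch: countermodel on an S4-frame, so not valid in S4, nor in K, T (the same frame is also a K-frame and a T-frame).
S5-tableau for the negation ¬(¬□s → □¬□s):
1. ¬(¬□s → □¬□s), 0
2. ¬□s, 0   [¬→-rule on 1]
3. ¬□¬□s, 0   [¬→-rule on 1]
4. ¬s, 1   [¬□-rule on 2: fresh world 1, 0R1]
5. □s, 2   [¬□-rule on 3: fresh world 2, 0R2]
6. s, 0   [□-rule on 5 via 2R0]
7. s, 1   [□-rule on 5 via 2R1]
Accessibility: 0R0, 0R1, 0R2, 1R0, 1R1, 1R2, 2R0, 2R1, 2R2
Branch closes: s and ¬s both at 1.
Every branch closes (one shown): valid in S5.

S5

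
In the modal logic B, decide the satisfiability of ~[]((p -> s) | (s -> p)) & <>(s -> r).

No, unsatisfiable

1. ~[]((p -> s) | (s -> p)) & <>(s -> r), 0
2. ~[]((p -> s) | (s -> p)), 0
3. <>(s -> r), 0
4. ~((p -> s) | (s -> p)), 1
5. ~(p -> s), 1
6. ~(s -> p), 1
7. p, 1
8. ~s, 1
9. s, 1
10. ~p, 1
Accessibility: 0R0, 0R1, 1R0, 1R1
Branch closes: s and ~s both at 1.
All branches of the tableau close; one closing branch shown above.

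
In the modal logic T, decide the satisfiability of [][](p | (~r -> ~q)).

Satisfiable

1. [][](p | (~r -> ~q)), u
2. [](p | (~r -> ~q)), u
3. p | (~r -> ~q), u
4. ~r -> ~q, u
5. ~q, u
Accessibility: uRu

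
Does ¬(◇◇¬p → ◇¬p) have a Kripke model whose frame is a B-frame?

Satisfiable (open branch found)

1. ¬(◇◇¬p → ◇¬p), 0
2. ◇◇¬p, 0
3. ¬◇¬p, 0
4. p, 0
5. ◇¬p, 1
6. p, 1
7. ¬p, 2
Accessibility: 0R0, 0R1, 1R0, 1R1, 1R2, 2R1, 2R2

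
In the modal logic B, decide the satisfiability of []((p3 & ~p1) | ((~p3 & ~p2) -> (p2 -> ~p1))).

Satisfiable

1. []((p3 & ~p1) | ((~p3 & ~p2) -> (p2 -> ~p1))), w0
2. (p3 & ~p1) | ((~p3 & ~p2) -> (p2 -> ~p1)), w0
3. (~p3 & ~p2) -> (p2 -> ~p1), w0
4. p2 -> ~p1, w0
5. ~p1, w0
Accessibility: w0Rw0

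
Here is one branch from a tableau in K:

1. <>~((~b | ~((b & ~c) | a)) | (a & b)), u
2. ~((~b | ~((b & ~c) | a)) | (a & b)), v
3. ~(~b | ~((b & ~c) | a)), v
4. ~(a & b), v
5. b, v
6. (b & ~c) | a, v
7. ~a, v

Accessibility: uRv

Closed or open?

No atom appears with both signs at the same world.

Open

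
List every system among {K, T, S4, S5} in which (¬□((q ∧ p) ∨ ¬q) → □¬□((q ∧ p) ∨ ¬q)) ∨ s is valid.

S5

S4-tableau for the negation ¬((¬□((q ∧ p) ∨ ¬q) → □¬□((q ∧ p) ∨ ¬q)) ∨ s):
1. ¬((¬□((q ∧ p) ∨ ¬q) → □¬□((q ∧ p) ∨ ¬q)) ∨ s), u
2. ¬(¬□((q ∧ p) ∨ ¬q) → □¬□((q ∧ p) ∨ ¬q)), u
3. ¬s, u
4. ¬□((q ∧ p) ∨ ¬q), u
5. ¬□¬□((q ∧ p) ∨ ¬q), u
6. ¬((q ∧ p) ∨ ¬q), v
7. ¬(q ∧ p), v
8. q, v
9. ¬p, v
10. □((q ∧ p) ∨ ¬q), w
11. (q ∧ p) ∨ ¬q, w
12. ¬q, w
Accessibility: uRu, uRv, uRw, vRv, wRw
Complete open branch: countermodel on an S4-frame, so not valid in S4, nor in K, T (the same frame is also a K-frame and a T-frame).
S5-tableau for the negation ¬((¬□((q ∧ p) ∨ ¬q) → □¬□((q ∧ p) ∨ ¬q)) ∨ s):
1. ¬((¬□((q ∧ p) ∨ ¬q) → □¬□((q ∧ p) ∨ ¬q)) ∨ s), u
2. ¬(¬□((q ∧ p) ∨ ¬q) → □¬□((q ∧ p) ∨ ¬q)), u
3. ¬s, u
4. ¬□((q ∧ p) ∨ ¬q), u
5. ¬□¬□((q ∧ p) ∨ ¬q), u
6. ¬((q ∧ p) ∨ ¬q), v
7. ¬(q ∧ p), v
8. q, v
9. ¬p, v
10. □((q ∧ p) ∨ ¬q), w
11. (q ∧ p) ∨ ¬q, u
12. (q ∧ p) ∨ ¬q, v
13. (q ∧ p) ∨ ¬q, w
14. q ∧ p, u
15. q, u
16. p, u
17. q ∧ p, v
18. p, v
Accessibility: uRu, uRv, uRw, vRu, vRv, vRw, wRu, wRv, wRw
Branch closes: p and ¬p both at v.
Every branch closes (one shown): valid in S5.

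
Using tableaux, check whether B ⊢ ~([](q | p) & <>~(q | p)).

Valid

Tableau for the negation [](q | p) & <>~(q | p):
1. [](q | p) & <>~(q | p), w0
2. [](q | p), w0   [&-rule on 1]
3. <>~(q | p), w0   [&-rule on 1]
4. q | p, w0   [[]-rule on 2 via w0Rw0]
5. p, w0   [|-rule on 4 (branches; this branch)]
6. ~(q | p), w1   [<>-rule on 3: fresh world w1, w0Rw1]
7. ~q, w1   [~|-rule on 6]
8. ~p, w1   [~|-rule on 6]
9. q | p, w1   [[]-rule on 2 via w0Rw1]
10. p, w1   [|-rule on 9 (branches; this branch)]
Accessibility: w0Rw0, w0Rw1, w1Rw0, w1Rw1
Branch closes: p and ~p both at w1.
All branches of the negation close; one closing branch shown above.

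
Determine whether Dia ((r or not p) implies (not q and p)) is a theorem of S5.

Invalid (countermodel exists)

Tableau for the negation not Dia ((r or not p) implies (not q and p)):
1. not Dia ((r or not p) implies (not q and p)), 0
2. not ((r or not p) implies (not q and p)), 0
3. r or not p, 0
4. not (not q and p), 0
5. not p, 0
Accessibility: 0R0
The negation has an open branch (countermodel exists).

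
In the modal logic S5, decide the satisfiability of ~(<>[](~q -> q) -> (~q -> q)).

1. ~(<>[](~q -> q) -> (~q -> q)), 0
2. <>[](~q -> q), 0   [~->-rule on 1]
3. ~(~q -> q), 0   [~->-rule on 1]
4. ~q, 0   [~->-rule on 3]
5. [](~q -> q), 1   [<>-rule on 2: fresh world 1, 0R1]
6. ~q -> q, 0   [[]-rule on 5 via 1R0]
7. ~q -> q, 1   [[]-rule on 5 via 1R1]
8. q, 0   [->-rule on 6 (branches; this branch)]
Accessibility: 0R0, 0R1, 1R0, 1R1
Branch closes: q and ~q both at 0.
Every branch closes; the branch above is one of them.

No, unsatisfiable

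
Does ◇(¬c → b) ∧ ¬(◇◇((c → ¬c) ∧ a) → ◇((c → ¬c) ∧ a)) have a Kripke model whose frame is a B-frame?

1. ◇(¬c → b) ∧ ¬(◇◇((c → ¬c) ∧ a) → ◇((c → ¬c) ∧ a)), 0
2. ◇(¬c → b), 0   [∧-rule on 1]
3. ¬(◇◇((c → ¬c) ∧ a) → ◇((c → ¬c) ∧ a)), 0   [∧-rule on 1]
4. ◇◇((c → ¬c) ∧ a), 0   [¬→-rule on 3]
5. ¬◇((c → ¬c) ∧ a), 0   [¬→-rule on 3]
6. ¬((c → ¬c) ∧ a), 0   [¬◇-rule on 5 via 0R0]
7. ¬a, 0   [¬∧-rule on 6 (branches; this branch)]
8. ¬c → b, 1   [◇-rule on 2: fresh world 1, 0R1]
9. ¬((c → ¬c) ∧ a), 1   [¬◇-rule on 5 via 0R1]
10. b, 1   [→-rule on 8 (branches; this branch)]
11. ¬a, 1   [¬∧-rule on 9 (branches; this branch)]
12. ◇((c → ¬c) ∧ a), 2   [◇-rule on 4: fresh world 2, 0R2]
13. ¬((c → ¬c) ∧ a), 2   [¬◇-rule on 5 via 0R2]
14. ¬a, 2   [¬∧-rule on 13 (branches; this branch)]
15. (c → ¬c) ∧ a, 3   [◇-rule on 12: fresh world 3, 2R3]
16. c → ¬c, 3   [∧-rule on 15]
17. a, 3   [∧-rule on 15]
18. ¬c, 3   [→-rule on 16 (branches; this branch)]
Accessibility: 0R0, 0R1, 0R2, 1R0, 1R1, 2R0, 2R2, 2R3, 3R2, 3R3

Satisfiable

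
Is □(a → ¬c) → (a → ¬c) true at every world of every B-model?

Valid in B

Tableau for the negation ¬(□(a → ¬c) → (a → ¬c)):
1. ¬(□(a → ¬c) → (a → ¬c)), w0
2. □(a → ¬c), w0   [¬→-rule on 1]
3. ¬(a → ¬c), w0   [¬→-rule on 1]
4. a, w0   [¬→-rule on 3]
5. c, w0   [¬→-rule on 3]
6. a → ¬c, w0   [□-rule on 2 via w0Rw0]
7. ¬c, w0   [→-rule on 6 (branches; this branch)]
Accessibility: w0Rw0
Branch closes: c and ¬c both at w0.
Every branch of the negation's tableau closes; the branch above is one of them.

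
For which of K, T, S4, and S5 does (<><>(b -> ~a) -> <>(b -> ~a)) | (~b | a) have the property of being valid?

K-tableau for the negation ~((<><>(b -> ~a) -> <>(b -> ~a)) | (~b | a)):
1. ~((<><>(b -> ~a) -> <>(b -> ~a)) | (~b | a)), w0
2. ~(<><>(b -> ~a) -> <>(b -> ~a)), w0
3. ~(~b | a), w0
4. <><>(b -> ~a), w0
5. ~<>(b -> ~a), w0
6. b, w0
7. ~a, w0
8. <>(b -> ~a), w1
9. ~(b -> ~a), w1
10. b, w1
11. a, w1
12. b -> ~a, w2
13. ~a, w2
Accessibility: w0Rw1, w1Rw2
Complete open branch: countermodel on a K-frame, so not valid in K.
T-tableau for the negation ~((<><>(b -> ~a) -> <>(b -> ~a)) | (~b | a)):
1. ~((<><>(b -> ~a) -> <>(b -> ~a)) | (~b | a)), w0
2. ~(<><>(b -> ~a) -> <>(b -> ~a)), w0
3. ~(~b | a), w0
4. <><>(b -> ~a), w0
5. ~<>(b -> ~a), w0
6. b, w0
7. ~a, w0
8. ~(b -> ~a), w0
9. a, w0
Accessibility: w0Rw0
Branch closes: a and ~a both at w0.
Every branch closes (one shown): valid in T, hence also in S4, S5 (every theorem of T is a theorem of S4 and S5).

T, S4, S5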